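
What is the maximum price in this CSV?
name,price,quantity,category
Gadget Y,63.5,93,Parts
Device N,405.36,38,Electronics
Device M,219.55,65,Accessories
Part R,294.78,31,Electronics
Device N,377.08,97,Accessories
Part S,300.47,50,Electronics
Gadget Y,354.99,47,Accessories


Computing maximum price:
Values: [63.5, 405.36, 219.55, 294.78, 377.08, 300.47, 354.99]
Max = 405.36

405.36


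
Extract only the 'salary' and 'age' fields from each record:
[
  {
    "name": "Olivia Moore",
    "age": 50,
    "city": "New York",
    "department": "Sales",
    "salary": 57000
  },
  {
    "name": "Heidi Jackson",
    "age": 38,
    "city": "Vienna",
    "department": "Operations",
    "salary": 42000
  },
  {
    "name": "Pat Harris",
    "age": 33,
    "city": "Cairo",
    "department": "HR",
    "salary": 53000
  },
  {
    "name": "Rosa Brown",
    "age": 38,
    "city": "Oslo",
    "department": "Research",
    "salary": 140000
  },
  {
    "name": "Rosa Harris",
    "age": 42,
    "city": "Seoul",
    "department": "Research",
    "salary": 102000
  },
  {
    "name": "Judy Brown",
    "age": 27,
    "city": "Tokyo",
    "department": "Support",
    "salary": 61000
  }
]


Original: 6 records with fields: name, age, city, department, salary
Keep: ['salary', 'age']
Drop: ['name', 'city', 'department']
Result: 6 records, 2 fields each

[
  {
    "salary": 57000,
    "age": 50
  },
  {
    "salary": 42000,
    "age": 38
  },
  {
    "salary": 53000,
    "age": 33
  },
  {
    "salary": 140000,
    "age": 38
  },
  {
    "salary": 102000,
    "age": 42
  },
  {
    "salary": 61000,
    "age": 27
  }
]


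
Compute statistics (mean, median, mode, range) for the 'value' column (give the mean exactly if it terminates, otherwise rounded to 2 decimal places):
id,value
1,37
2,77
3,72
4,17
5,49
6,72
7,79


Data: [37, 77, 72, 17, 49, 72, 79]
Count: 7
Sum: 403
Mean: 403/7 ≈ 57.57 (rounded to 2 decimal places)
Sorted: [17, 37, 49, 72, 72, 77, 79]
Median: 72.0
Mode: 72 (2 times)
Range: 79 - 17 = 62
Min: 17, Max: 79

mean≈57.57, median=72.0, mode=72, range=62


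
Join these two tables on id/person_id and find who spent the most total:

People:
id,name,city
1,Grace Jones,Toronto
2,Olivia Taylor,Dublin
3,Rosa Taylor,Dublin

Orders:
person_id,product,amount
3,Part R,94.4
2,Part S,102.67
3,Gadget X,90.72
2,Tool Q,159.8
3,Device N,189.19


Join on: people.id = orders.person_id

Joined rows:
  Rosa Taylor (Dublin) bought Part R for $94.4
  Olivia Taylor (Dublin) bought Part S for $102.67
  Rosa Taylor (Dublin) bought Gadget X for $90.72
  Olivia Taylor (Dublin) bought Tool Q for $159.8
  Rosa Taylor (Dublin) bought Device N for $189.19

Total per person:
  Rosa Taylor: $374.31
  Olivia Taylor: $262.47

Top spender: Rosa Taylor ($374.31)

Rosa Taylor ($374.31)


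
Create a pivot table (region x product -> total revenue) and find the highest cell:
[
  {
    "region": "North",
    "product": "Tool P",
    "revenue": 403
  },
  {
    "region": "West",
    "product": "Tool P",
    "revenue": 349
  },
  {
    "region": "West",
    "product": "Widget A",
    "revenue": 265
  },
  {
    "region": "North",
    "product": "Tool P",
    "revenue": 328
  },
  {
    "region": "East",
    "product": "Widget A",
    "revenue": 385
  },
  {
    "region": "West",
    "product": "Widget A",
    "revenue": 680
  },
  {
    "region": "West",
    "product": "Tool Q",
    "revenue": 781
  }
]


Pivot: region (rows) x product (columns) -> total revenue

     Tool P        Tool Q        Widget A    
East             0             0           385  
North          731             0             0  
West           349           781           945  

Highest: West / Widget A = $945

West / Widget A = $945


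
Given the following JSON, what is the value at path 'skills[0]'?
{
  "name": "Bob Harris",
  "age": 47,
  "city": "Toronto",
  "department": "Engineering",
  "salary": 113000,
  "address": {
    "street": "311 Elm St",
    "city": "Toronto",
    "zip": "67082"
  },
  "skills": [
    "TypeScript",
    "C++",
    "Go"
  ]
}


Query: skills[0]
Path: skills -> first element
Value: TypeScript

TypeScript


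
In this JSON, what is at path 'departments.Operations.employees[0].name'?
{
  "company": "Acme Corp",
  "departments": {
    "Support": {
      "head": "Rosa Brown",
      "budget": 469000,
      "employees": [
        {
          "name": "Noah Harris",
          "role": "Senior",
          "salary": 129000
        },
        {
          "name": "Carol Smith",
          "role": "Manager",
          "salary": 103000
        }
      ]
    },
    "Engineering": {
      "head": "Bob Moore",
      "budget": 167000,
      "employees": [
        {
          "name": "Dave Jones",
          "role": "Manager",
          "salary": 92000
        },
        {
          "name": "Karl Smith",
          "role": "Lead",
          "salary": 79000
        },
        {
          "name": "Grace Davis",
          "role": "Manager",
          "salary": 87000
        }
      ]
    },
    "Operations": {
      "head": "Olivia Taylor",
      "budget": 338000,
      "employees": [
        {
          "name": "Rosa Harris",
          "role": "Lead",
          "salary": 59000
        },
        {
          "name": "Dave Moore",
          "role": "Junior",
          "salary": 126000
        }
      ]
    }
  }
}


Path: departments.Operations.employees[0].name

Navigate:
  -> departments
  -> Operations
  -> employees[0].name = 'Rosa Harris'

Rosa Harris


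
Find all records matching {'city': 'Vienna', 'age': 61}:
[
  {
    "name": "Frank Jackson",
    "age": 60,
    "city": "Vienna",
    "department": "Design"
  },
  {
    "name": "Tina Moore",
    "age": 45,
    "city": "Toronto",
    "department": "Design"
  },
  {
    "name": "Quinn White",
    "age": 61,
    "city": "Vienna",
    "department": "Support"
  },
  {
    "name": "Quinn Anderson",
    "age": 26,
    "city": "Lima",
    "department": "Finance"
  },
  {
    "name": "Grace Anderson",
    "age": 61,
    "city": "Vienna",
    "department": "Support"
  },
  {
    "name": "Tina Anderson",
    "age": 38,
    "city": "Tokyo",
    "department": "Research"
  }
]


Search criteria: {'city': 'Vienna', 'age': 61}

Checking 6 records:
  Frank Jackson: {city: Vienna, age: 60}
  Tina Moore: {city: Toronto, age: 45}
  Quinn White: {city: Vienna, age: 61} <-- MATCH
  Quinn Anderson: {city: Lima, age: 26}
  Grace Anderson: {city: Vienna, age: 61} <-- MATCH
  Tina Anderson: {city: Tokyo, age: 38}

Matches: ["Quinn White", "Grace Anderson"]

["Quinn White", "Grace Anderson"]


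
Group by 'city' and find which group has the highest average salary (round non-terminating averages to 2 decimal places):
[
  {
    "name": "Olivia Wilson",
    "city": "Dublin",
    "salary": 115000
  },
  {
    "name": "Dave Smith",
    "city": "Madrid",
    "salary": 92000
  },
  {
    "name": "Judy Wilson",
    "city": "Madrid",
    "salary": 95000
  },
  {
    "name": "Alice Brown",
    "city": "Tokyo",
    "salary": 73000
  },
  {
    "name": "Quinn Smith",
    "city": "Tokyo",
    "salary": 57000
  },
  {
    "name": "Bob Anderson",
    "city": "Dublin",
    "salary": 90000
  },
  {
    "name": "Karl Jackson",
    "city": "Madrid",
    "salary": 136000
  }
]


Group by: city

Groups:
  Dublin: 2 people, avg salary = 205000/2 = $102500
  Madrid: 3 people, avg salary = 323000/3 ≈ $107666.67
  Tokyo: 2 people, avg salary = 130000/2 = $65000

Highest average salary: Madrid (≈$107666.67)

Madrid (≈$107666.67)


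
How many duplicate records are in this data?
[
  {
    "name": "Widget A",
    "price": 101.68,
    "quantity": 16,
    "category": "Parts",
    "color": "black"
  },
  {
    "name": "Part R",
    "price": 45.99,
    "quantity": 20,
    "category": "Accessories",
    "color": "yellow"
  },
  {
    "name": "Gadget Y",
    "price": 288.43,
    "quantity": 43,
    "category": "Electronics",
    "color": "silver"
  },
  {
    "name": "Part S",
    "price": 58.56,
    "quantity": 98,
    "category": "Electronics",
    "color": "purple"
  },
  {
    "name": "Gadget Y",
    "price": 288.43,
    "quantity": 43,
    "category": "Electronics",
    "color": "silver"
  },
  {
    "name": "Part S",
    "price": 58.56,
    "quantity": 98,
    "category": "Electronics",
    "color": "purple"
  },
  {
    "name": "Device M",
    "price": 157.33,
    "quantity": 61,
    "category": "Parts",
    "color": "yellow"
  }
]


Checking 7 records for duplicates:

  Row 1: Widget A ($101.68, qty 16)
  Row 2: Part R ($45.99, qty 20)
  Row 3: Gadget Y ($288.43, qty 43)
  Row 4: Part S ($58.56, qty 98)
  Row 5: Gadget Y ($288.43, qty 43) <-- DUPLICATE
  Row 6: Part S ($58.56, qty 98) <-- DUPLICATE
  Row 7: Device M ($157.33, qty 61)

Duplicates found: 2
Unique records: 5

2 duplicates, 5 unique


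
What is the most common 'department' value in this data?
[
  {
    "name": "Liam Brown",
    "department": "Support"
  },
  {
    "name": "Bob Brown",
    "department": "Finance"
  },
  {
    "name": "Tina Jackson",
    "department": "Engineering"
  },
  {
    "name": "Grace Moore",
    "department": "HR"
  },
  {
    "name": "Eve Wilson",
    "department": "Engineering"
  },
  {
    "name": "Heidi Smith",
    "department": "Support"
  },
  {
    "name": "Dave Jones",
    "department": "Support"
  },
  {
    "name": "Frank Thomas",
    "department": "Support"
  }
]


Counting 'department' values across 8 records:

  Support: 4 ####
  Engineering: 2 ##
  Finance: 1 #
  HR: 1 #

Most common: Support (4 times)

Support (4 times)


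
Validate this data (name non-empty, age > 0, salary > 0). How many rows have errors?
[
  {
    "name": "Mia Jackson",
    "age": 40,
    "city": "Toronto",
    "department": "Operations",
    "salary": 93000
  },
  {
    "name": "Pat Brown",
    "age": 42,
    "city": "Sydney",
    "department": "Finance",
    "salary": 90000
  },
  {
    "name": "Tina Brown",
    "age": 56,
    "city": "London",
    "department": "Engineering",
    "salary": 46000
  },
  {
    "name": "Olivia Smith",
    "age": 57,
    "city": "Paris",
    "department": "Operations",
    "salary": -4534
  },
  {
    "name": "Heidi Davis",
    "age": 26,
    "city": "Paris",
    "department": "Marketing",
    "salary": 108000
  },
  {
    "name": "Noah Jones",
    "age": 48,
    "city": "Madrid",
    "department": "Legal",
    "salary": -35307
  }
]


Validating 6 records:
Rules: name non-empty, age > 0, salary > 0

  Row 1 (Mia Jackson): OK
  Row 2 (Pat Brown): OK
  Row 3 (Tina Brown): OK
  Row 4 (Olivia Smith): negative salary: -4534
  Row 5 (Heidi Davis): OK
  Row 6 (Noah Jones): negative salary: -35307

Total errors: 2

2 errors


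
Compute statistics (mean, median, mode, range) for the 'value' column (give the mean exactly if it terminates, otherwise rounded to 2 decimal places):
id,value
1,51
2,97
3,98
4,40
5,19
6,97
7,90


Data: [51, 97, 98, 40, 19, 97, 90]
Count: 7
Sum: 492
Mean: 492/7 ≈ 70.29 (rounded to 2 decimal places)
Sorted: [19, 40, 51, 90, 97, 97, 98]
Median: 90.0
Mode: 97 (2 times)
Range: 98 - 19 = 79
Min: 19, Max: 98

mean≈70.29, median=90.0, mode=97, range=79


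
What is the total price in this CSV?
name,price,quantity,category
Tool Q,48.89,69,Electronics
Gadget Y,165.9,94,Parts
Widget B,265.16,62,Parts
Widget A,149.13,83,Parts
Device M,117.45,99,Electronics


Computing total price:
Values: [48.89, 165.9, 265.16, 149.13, 117.45]
Sum = 746.53

746.53


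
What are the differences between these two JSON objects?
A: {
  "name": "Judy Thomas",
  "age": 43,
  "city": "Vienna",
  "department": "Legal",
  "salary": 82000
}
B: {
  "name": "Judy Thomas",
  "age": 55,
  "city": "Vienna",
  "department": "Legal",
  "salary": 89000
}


Comparing each field (in key order):
  name: same
  age: DIFFERENT
  city: same
  department: same
  salary: DIFFERENT
Differences:
  age: 43 -> 55
  salary: 82000 -> 89000

2 field(s) changed

2 changes: age, salary


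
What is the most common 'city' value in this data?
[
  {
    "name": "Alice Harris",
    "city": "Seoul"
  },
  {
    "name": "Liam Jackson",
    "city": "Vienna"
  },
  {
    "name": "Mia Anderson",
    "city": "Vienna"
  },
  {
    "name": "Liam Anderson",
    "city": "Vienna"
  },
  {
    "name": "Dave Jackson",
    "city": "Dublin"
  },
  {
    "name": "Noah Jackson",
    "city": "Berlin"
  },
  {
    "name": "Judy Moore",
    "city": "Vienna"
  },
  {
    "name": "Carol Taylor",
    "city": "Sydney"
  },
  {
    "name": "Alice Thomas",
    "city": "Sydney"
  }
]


Counting 'city' values across 9 records:

  Vienna: 4 ####
  Sydney: 2 ##
  Seoul: 1 #
  Dublin: 1 #
  Berlin: 1 #

Most common: Vienna (4 times)

Vienna (4 times)


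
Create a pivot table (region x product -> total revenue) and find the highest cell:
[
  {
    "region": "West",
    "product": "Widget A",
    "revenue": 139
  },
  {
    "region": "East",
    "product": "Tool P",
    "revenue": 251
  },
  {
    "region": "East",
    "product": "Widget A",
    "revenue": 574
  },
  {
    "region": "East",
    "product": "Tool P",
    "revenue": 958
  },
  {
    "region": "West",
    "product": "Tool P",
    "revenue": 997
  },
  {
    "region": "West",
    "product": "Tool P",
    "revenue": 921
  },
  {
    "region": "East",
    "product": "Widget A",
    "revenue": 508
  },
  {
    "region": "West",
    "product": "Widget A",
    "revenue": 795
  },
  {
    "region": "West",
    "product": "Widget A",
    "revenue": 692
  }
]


Pivot: region (rows) x product (columns) -> total revenue

     Tool P        Widget A    
East          1209          1082  
West          1918          1626  

Highest: West / Tool P = $1918

West / Tool P = $1918


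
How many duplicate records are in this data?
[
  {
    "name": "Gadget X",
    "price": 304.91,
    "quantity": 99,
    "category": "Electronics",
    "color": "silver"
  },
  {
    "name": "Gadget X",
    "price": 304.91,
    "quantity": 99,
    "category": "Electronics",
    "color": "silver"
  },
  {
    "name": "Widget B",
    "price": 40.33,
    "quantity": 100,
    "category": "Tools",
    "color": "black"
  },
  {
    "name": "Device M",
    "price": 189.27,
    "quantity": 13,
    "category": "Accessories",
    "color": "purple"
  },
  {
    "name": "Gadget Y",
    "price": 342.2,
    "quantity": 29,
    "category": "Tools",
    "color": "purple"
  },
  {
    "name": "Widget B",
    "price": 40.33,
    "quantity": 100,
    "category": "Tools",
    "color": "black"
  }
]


Checking 6 records for duplicates:

  Row 1: Gadget X ($304.91, qty 99)
  Row 2: Gadget X ($304.91, qty 99) <-- DUPLICATE
  Row 3: Widget B ($40.33, qty 100)
  Row 4: Device M ($189.27, qty 13)
  Row 5: Gadget Y ($342.2, qty 29)
  Row 6: Widget B ($40.33, qty 100) <-- DUPLICATE

Duplicates found: 2
Unique records: 4

2 duplicates, 4 unique


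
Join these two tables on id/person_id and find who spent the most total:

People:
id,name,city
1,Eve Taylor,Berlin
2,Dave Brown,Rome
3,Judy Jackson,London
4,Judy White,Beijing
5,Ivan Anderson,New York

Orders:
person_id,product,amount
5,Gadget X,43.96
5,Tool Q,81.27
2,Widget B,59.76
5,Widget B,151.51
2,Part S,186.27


Join on: people.id = orders.person_id

Joined rows:
  Ivan Anderson (New York) bought Gadget X for $43.96
  Ivan Anderson (New York) bought Tool Q for $81.27
  Dave Brown (Rome) bought Widget B for $59.76
  Ivan Anderson (New York) bought Widget B for $151.51
  Dave Brown (Rome) bought Part S for $186.27

Total per person:
  Ivan Anderson: $276.74
  Dave Brown: $246.03

Top spender: Ivan Anderson ($276.74)

Ivan Anderson ($276.74)


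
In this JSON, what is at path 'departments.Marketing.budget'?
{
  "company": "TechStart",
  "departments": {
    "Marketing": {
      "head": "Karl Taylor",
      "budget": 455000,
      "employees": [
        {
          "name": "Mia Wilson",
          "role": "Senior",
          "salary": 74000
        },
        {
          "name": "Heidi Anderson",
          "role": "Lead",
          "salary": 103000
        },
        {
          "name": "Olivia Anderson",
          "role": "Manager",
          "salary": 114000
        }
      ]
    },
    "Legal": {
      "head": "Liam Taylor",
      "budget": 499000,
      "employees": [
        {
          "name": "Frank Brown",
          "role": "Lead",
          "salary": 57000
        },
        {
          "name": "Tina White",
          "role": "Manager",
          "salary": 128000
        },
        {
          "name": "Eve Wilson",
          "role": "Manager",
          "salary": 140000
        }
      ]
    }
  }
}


Path: departments.Marketing.budget

Navigate:
  -> departments
  -> Marketing
  -> budget = 455000

455000


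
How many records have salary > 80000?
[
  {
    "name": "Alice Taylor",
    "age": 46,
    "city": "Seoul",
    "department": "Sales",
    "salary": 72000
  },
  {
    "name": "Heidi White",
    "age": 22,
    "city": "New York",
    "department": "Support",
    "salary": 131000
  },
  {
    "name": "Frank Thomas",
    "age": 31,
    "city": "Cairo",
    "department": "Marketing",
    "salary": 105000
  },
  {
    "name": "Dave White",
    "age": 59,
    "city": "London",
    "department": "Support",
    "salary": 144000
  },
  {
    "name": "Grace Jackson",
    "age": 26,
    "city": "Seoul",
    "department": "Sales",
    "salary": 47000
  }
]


Data: 5 records
Condition: salary > 80000

Checking each record:
  Alice Taylor: 72000
  Heidi White: 131000 MATCH
  Frank Thomas: 105000 MATCH
  Dave White: 144000 MATCH
  Grace Jackson: 47000

Count: 3

3


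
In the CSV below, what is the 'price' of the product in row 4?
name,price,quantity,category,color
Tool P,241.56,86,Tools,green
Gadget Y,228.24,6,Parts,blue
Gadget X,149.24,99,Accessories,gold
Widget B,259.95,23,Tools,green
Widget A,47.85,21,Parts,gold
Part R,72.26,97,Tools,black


Query: Row 4 ('Widget B'), column 'price'
Value: 259.95

259.95


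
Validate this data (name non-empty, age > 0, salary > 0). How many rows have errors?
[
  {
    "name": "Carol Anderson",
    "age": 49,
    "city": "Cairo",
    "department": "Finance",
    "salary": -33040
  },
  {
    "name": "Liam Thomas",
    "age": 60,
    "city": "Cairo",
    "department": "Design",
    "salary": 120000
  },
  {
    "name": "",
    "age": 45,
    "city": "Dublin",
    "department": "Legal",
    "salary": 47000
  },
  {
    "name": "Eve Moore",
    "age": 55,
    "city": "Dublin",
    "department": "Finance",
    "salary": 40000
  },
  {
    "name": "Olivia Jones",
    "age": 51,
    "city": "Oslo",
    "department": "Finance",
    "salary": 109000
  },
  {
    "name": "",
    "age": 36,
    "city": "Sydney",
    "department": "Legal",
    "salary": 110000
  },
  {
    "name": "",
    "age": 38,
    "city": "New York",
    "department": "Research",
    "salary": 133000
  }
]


Validating 7 records:
Rules: name non-empty, age > 0, salary > 0

  Row 1 (Carol Anderson): negative salary: -33040
  Row 2 (Liam Thomas): OK
  Row 3 (???): empty name
  Row 4 (Eve Moore): OK
  Row 5 (Olivia Jones): OK
  Row 6 (???): empty name
  Row 7 (???): empty name

Total errors: 4

4 errors


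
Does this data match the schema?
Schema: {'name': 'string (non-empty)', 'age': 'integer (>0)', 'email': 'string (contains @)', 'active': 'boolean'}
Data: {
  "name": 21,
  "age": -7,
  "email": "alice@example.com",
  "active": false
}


Validating each field against schema:
  name: FAIL (21 is not a string)
  age: FAIL (-7 is not > 0)
  email: OK (string with @)
  active: OK (boolean)

Result: INVALID (2 errors: name, age)

INVALID (2 errors: name, age)


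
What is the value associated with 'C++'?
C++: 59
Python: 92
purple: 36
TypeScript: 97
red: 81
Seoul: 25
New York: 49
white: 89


Looking up key 'C++'
Value: 59

59


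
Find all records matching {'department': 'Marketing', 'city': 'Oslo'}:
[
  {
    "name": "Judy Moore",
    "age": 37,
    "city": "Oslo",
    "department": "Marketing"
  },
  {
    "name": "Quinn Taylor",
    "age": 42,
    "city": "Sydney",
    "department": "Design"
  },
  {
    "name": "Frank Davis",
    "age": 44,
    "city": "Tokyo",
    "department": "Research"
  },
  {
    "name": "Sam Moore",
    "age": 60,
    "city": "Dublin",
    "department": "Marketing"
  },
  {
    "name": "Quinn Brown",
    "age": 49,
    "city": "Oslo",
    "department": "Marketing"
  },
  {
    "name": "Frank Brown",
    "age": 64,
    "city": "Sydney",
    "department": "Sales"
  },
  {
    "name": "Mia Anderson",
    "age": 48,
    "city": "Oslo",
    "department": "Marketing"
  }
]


Search criteria: {'department': 'Marketing', 'city': 'Oslo'}

Checking 7 records:
  Judy Moore: {department: Marketing, city: Oslo} <-- MATCH
  Quinn Taylor: {department: Design, city: Sydney}
  Frank Davis: {department: Research, city: Tokyo}
  Sam Moore: {department: Marketing, city: Dublin}
  Quinn Brown: {department: Marketing, city: Oslo} <-- MATCH
  Frank Brown: {department: Sales, city: Sydney}
  Mia Anderson: {department: Marketing, city: Oslo} <-- MATCH

Matches: ["Judy Moore", "Quinn Brown", "Mia Anderson"]

["Judy Moore", "Quinn Brown", "Mia Anderson"]


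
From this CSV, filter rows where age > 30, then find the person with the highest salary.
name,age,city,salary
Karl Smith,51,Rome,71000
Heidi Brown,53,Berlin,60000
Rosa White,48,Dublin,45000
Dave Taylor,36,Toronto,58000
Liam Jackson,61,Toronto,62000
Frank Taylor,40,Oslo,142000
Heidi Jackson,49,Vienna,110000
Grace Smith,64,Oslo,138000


Filter: age > 30
Sort by: salary (descending)

Filtered records (8):
  Frank Taylor, age 40, salary $142000
  Grace Smith, age 64, salary $138000
  Heidi Jackson, age 49, salary $110000
  Karl Smith, age 51, salary $71000
  Liam Jackson, age 61, salary $62000
  Heidi Brown, age 53, salary $60000
  Dave Taylor, age 36, salary $58000
  Rosa White, age 48, salary $45000

Highest salary: Frank Taylor ($142000)

Frank Taylor


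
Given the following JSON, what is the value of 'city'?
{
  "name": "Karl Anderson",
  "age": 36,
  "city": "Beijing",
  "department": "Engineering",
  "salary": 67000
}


Looking up field 'city'
Value: Beijing

Beijing


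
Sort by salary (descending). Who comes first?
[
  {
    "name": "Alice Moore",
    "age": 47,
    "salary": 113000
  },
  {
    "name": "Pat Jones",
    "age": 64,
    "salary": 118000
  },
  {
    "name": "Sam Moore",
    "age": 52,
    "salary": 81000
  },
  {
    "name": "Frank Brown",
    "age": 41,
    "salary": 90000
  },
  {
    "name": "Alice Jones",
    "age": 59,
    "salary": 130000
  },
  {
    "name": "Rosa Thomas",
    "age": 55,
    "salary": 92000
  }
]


Sort by: salary (descending)

Sorted order:
  1. Alice Jones (salary = 130000)
  2. Pat Jones (salary = 118000)
  3. Alice Moore (salary = 113000)
  4. Rosa Thomas (salary = 92000)
  5. Frank Brown (salary = 90000)
  6. Sam Moore (salary = 81000)

First: Alice Jones

Alice Jones


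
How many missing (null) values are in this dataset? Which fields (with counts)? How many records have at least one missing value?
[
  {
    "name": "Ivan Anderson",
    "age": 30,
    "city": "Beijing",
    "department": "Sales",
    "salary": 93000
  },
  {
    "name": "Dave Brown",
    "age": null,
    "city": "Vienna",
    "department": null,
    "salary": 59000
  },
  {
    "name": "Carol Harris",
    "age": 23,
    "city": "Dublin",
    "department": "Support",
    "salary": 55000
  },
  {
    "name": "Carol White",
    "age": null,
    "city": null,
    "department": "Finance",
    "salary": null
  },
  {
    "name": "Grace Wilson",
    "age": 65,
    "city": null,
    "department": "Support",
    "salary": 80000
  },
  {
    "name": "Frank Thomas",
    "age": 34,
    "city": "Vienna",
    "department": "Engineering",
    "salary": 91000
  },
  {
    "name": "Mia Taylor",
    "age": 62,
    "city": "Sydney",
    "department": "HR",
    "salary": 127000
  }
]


Checking for missing (null) values in 7 records:

  Ivan Anderson: complete
  Dave Brown: age, department
  Carol Harris: complete
  Carol White: age, city, salary
  Grace Wilson: city
  Frank Thomas: complete
  Mia Taylor: complete

Per field:
  name: 0 missing
  age: 2 missing
  city: 2 missing
  department: 1 missing
  salary: 1 missing

Total missing values: 6
Records with any missing: 3

6 missing values (age: 2, city: 2, department: 1, salary: 1); 3 incomplete records


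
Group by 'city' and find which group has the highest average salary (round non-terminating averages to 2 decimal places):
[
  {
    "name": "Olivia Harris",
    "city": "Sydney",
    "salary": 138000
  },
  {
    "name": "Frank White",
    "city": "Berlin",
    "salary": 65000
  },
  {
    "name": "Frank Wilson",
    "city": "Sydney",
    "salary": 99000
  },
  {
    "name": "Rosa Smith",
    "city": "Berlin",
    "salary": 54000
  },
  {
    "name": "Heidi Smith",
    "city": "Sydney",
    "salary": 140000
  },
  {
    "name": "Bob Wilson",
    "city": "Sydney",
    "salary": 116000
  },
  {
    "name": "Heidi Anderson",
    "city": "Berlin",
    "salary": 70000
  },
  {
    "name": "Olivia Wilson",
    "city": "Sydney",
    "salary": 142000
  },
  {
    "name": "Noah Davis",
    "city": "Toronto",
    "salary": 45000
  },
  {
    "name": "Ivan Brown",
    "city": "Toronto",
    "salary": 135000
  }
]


Group by: city

Groups:
  Berlin: 3 people, avg salary = 189000/3 = $63000
  Sydney: 5 people, avg salary = 635000/5 = $127000
  Toronto: 2 people, avg salary = 180000/2 = $90000

Highest average salary: Sydney ($127000)

Sydney ($127000)


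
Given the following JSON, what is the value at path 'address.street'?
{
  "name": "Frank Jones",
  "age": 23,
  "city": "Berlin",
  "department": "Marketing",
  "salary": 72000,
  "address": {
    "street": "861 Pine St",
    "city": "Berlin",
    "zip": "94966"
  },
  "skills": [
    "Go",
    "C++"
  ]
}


Query: address.street
Path: address -> street
Value: 861 Pine St

861 Pine St


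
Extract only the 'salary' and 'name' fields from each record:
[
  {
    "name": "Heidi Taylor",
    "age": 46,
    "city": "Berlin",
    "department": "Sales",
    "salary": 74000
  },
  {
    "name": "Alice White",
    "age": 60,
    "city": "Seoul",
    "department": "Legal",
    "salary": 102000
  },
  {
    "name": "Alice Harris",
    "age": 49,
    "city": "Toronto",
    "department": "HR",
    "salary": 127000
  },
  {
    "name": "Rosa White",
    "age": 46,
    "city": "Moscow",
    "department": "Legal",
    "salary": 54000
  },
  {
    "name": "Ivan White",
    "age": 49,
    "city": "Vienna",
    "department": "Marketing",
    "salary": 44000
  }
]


Original: 5 records with fields: name, age, city, department, salary
Keep: ['salary', 'name']
Drop: ['age', 'city', 'department']
Result: 5 records, 2 fields each

[
  {
    "salary": 74000,
    "name": "Heidi Taylor"
  },
  {
    "salary": 102000,
    "name": "Alice White"
  },
  {
    "salary": 127000,
    "name": "Alice Harris"
  },
  {
    "salary": 54000,
    "name": "Rosa White"
  },
  {
    "salary": 44000,
    "name": "Ivan White"
  }
]


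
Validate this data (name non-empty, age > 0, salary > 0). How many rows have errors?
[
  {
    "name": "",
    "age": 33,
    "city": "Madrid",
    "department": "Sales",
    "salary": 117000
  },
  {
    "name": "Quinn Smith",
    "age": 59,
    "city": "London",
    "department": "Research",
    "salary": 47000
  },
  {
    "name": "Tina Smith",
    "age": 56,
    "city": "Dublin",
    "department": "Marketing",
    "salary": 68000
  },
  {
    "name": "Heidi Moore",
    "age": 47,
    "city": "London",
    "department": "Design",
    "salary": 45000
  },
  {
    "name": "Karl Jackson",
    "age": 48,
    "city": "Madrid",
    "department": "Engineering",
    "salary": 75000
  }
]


Validating 5 records:
Rules: name non-empty, age > 0, salary > 0

  Row 1 (???): empty name
  Row 2 (Quinn Smith): OK
  Row 3 (Tina Smith): OK
  Row 4 (Heidi Moore): OK
  Row 5 (Karl Jackson): OK

Total errors: 1

1 errors


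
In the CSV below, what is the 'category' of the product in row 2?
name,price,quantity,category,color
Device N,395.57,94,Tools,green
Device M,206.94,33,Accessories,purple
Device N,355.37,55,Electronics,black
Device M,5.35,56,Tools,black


Query: Row 2 ('Device M'), column 'category'
Value: Accessories

Accessories


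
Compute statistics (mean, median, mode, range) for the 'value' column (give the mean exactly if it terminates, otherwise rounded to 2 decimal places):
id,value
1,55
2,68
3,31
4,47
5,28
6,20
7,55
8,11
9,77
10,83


Data: [55, 68, 31, 47, 28, 20, 55, 11, 77, 83]
Count: 10
Sum: 475
Mean: 475/10 = 47.5
Sorted: [11, 20, 28, 31, 47, 55, 55, 68, 77, 83]
Median: 51.0
Mode: 55 (2 times)
Range: 83 - 11 = 72
Min: 11, Max: 83

mean=47.5, median=51.0, mode=55, range=72


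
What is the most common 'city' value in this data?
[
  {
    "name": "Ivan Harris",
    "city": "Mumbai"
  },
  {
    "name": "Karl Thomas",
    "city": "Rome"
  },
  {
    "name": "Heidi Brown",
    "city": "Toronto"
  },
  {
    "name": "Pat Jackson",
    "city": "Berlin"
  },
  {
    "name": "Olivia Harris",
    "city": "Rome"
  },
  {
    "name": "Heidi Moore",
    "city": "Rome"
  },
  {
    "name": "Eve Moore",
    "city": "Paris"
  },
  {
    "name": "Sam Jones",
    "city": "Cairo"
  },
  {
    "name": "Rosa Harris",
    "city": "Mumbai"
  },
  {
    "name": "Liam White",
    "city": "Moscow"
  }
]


Counting 'city' values across 10 records:

  Rome: 3 ###
  Mumbai: 2 ##
  Toronto: 1 #
  Berlin: 1 #
  Paris: 1 #
  Cairo: 1 #
  Moscow: 1 #

Most common: Rome (3 times)

Rome (3 times)


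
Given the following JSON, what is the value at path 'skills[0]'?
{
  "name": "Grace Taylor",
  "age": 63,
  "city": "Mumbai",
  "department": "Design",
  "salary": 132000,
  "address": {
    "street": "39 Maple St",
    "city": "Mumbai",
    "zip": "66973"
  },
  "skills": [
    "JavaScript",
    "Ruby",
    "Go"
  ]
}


Query: skills[0]
Path: skills -> first element
Value: JavaScript

JavaScript


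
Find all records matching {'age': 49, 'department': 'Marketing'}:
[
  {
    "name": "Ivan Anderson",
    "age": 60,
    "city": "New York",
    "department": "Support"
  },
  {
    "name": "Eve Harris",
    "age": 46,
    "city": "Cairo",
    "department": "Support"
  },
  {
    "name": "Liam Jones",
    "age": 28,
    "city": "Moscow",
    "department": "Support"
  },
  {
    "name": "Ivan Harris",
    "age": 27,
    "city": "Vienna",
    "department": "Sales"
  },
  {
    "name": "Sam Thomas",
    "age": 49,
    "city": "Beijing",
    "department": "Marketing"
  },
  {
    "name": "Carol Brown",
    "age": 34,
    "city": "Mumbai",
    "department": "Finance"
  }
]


Search criteria: {'age': 49, 'department': 'Marketing'}

Checking 6 records:
  Ivan Anderson: {age: 60, department: Support}
  Eve Harris: {age: 46, department: Support}
  Liam Jones: {age: 28, department: Support}
  Ivan Harris: {age: 27, department: Sales}
  Sam Thomas: {age: 49, department: Marketing} <-- MATCH
  Carol Brown: {age: 34, department: Finance}

Matches: ["Sam Thomas"]

["Sam Thomas"]


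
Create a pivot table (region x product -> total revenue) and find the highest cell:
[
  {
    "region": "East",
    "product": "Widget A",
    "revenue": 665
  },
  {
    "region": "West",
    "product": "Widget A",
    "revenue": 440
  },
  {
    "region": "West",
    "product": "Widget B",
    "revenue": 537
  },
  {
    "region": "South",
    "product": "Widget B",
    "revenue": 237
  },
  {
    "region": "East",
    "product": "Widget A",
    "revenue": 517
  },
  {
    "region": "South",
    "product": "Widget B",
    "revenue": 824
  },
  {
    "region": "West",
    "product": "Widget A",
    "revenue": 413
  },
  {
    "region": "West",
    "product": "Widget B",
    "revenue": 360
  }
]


Pivot: region (rows) x product (columns) -> total revenue

     Widget A      Widget B    
East          1182             0  
South            0          1061  
West           853           897  

Highest: East / Widget A = $1182

East / Widget A = $1182


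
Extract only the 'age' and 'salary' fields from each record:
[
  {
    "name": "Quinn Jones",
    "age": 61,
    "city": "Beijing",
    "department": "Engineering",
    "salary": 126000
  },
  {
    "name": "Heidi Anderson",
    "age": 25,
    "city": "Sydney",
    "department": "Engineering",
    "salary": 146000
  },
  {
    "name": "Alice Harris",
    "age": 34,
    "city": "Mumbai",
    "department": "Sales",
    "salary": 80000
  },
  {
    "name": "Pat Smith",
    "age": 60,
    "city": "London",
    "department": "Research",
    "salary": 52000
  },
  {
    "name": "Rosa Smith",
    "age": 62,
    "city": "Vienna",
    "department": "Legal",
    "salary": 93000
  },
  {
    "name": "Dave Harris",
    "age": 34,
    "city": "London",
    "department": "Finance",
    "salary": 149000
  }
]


Original: 6 records with fields: name, age, city, department, salary
Keep: ['age', 'salary']
Drop: ['name', 'city', 'department']
Result: 6 records, 2 fields each

[
  {
    "age": 61,
    "salary": 126000
  },
  {
    "age": 25,
    "salary": 146000
  },
  {
    "age": 34,
    "salary": 80000
  },
  {
    "age": 60,
    "salary": 52000
  },
  {
    "age": 62,
    "salary": 93000
  },
  {
    "age": 34,
    "salary": 149000
  }
]


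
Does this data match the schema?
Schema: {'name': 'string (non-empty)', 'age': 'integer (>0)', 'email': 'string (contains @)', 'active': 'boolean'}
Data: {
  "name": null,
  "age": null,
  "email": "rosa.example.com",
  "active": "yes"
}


Validating each field against schema:
  name: FAIL (null is not a string)
  age: FAIL (null is not an integer)
  email: FAIL ("rosa.example.com" does not contain @)
  active: FAIL ("yes" is not a boolean)

Result: INVALID (4 errors: name, age, email, active)

INVALID (4 errors: name, age, email, active)


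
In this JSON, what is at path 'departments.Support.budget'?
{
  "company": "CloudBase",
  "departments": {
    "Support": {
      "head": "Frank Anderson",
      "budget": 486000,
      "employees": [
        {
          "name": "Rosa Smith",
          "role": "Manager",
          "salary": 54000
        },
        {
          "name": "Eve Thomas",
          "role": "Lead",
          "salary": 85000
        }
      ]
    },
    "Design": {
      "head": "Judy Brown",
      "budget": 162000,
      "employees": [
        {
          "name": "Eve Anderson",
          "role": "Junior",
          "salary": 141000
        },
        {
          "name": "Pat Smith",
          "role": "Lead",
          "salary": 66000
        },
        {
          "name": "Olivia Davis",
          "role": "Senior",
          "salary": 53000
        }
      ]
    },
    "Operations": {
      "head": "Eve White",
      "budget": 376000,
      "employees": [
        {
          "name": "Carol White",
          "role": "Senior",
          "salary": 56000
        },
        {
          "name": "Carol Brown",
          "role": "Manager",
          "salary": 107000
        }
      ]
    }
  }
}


Path: departments.Support.budget

Navigate:
  -> departments
  -> Support
  -> budget = 486000

486000


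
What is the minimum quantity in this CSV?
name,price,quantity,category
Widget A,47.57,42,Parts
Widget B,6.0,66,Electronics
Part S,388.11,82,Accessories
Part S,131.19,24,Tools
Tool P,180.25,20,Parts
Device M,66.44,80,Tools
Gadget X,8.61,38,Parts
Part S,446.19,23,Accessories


Computing minimum quantity:
Values: [42, 66, 82, 24, 20, 80, 38, 23]
Min = 20

20


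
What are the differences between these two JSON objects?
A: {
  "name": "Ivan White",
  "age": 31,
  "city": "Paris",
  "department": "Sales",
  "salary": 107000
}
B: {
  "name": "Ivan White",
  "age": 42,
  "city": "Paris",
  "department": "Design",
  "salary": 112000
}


Comparing each field (in key order):
  name: same
  age: DIFFERENT
  city: same
  department: DIFFERENT
  salary: DIFFERENT
Differences:
  age: 31 -> 42
  department: Sales -> Design
  salary: 107000 -> 112000

3 field(s) changed

3 changes: age, department, salary


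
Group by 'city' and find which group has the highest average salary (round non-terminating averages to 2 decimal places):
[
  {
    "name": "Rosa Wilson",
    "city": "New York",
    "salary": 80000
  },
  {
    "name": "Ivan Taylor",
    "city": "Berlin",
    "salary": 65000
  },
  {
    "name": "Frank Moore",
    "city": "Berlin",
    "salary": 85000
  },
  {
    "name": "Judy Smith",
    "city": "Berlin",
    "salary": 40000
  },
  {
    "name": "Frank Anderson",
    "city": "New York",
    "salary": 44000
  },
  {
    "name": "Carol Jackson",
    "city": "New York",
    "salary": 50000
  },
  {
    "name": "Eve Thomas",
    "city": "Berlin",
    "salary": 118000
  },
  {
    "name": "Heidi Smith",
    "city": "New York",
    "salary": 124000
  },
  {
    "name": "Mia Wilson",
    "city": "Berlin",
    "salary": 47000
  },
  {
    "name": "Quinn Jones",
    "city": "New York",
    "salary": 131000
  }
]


Group by: city

Groups:
  Berlin: 5 people, avg salary = 355000/5 = $71000
  New York: 5 people, avg salary = 429000/5 = $85800

Highest average salary: New York ($85800)

New York ($85800)


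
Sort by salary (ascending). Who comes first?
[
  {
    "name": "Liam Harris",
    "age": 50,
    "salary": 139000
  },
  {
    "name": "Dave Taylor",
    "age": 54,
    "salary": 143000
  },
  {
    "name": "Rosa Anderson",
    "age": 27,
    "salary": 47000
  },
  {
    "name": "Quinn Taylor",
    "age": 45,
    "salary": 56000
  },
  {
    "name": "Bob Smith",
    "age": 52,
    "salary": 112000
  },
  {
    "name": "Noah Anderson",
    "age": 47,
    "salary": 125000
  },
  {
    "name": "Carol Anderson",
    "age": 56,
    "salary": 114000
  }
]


Sort by: salary (ascending)

Sorted order:
  1. Rosa Anderson (salary = 47000)
  2. Quinn Taylor (salary = 56000)
  3. Bob Smith (salary = 112000)
  4. Carol Anderson (salary = 114000)
  5. Noah Anderson (salary = 125000)
  6. Liam Harris (salary = 139000)
  7. Dave Taylor (salary = 143000)

First: Rosa Anderson

Rosa Anderson


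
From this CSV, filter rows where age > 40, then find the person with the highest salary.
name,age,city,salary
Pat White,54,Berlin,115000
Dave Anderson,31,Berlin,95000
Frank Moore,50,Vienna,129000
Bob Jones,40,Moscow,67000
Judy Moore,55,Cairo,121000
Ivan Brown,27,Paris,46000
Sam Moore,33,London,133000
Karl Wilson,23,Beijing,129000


Filter: age > 40
Sort by: salary (descending)

Filtered records (3):
  Frank Moore, age 50, salary $129000
  Judy Moore, age 55, salary $121000
  Pat White, age 54, salary $115000

Highest salary: Frank Moore ($129000)

Frank Moore


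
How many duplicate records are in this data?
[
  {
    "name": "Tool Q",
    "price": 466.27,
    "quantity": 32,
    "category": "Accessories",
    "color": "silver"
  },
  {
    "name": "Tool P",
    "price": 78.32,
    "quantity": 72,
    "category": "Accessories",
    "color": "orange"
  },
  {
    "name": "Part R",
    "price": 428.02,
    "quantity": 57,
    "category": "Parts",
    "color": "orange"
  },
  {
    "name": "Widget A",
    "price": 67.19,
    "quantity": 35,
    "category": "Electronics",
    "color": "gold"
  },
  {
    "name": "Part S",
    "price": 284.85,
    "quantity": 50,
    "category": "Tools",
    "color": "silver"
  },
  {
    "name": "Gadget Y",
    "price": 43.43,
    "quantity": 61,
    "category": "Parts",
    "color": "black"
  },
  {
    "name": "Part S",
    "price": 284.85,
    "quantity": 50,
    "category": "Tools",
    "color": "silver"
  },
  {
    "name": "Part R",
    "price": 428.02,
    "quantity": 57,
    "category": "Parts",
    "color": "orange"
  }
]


Checking 8 records for duplicates:

  Row 1: Tool Q ($466.27, qty 32)
  Row 2: Tool P ($78.32, qty 72)
  Row 3: Part R ($428.02, qty 57)
  Row 4: Widget A ($67.19, qty 35)
  Row 5: Part S ($284.85, qty 50)
  Row 6: Gadget Y ($43.43, qty 61)
  Row 7: Part S ($284.85, qty 50) <-- DUPLICATE
  Row 8: Part R ($428.02, qty 57) <-- DUPLICATE

Duplicates found: 2
Unique records: 6

2 duplicates, 6 unique


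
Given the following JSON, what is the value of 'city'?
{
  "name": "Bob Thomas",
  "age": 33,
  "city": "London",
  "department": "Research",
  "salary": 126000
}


Looking up field 'city'
Value: London

London


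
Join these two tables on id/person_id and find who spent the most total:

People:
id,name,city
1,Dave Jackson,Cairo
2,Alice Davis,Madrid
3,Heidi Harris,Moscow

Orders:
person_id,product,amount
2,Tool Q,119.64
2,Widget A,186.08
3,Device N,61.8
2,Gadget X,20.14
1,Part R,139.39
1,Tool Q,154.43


Join on: people.id = orders.person_id

Joined rows:
  Alice Davis (Madrid) bought Tool Q for $119.64
  Alice Davis (Madrid) bought Widget A for $186.08
  Heidi Harris (Moscow) bought Device N for $61.8
  Alice Davis (Madrid) bought Gadget X for $20.14
  Dave Jackson (Cairo) bought Part R for $139.39
  Dave Jackson (Cairo) bought Tool Q for $154.43

Total per person:
  Alice Davis: $325.86
  Dave Jackson: $293.82
  Heidi Harris: $61.80

Top spender: Alice Davis ($325.86)

Alice Davis ($325.86)
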